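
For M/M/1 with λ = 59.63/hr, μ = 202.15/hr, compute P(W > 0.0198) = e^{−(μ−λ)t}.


W ~ Exponential(μ−λ) for M/M/1.
μ − λ = 202.15 − 59.63 = 142.5200
P(W > t) = e^{−(μ−λ)t} = e^{−2.8219} = 0.059493

Final: 0.059493


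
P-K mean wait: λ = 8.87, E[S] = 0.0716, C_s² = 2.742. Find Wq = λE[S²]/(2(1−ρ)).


ρ = λ·E[S] = 8.87·0.0716 = 0.6351
E[S²] = E[S]²(1+C_s²) = 0.0716²·(1+2.742) = 0.019184
Wq = λ·E[S²]/(2(1−ρ)) = 8.87·0.019184/(2·0.3649) = 0.23315 hr

Final: 0.23315 hr


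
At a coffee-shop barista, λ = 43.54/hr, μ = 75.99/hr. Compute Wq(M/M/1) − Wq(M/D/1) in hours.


ρ = 43.54/75.99 = 0.5730
Wq(M/M/1) = ρ/(μ−λ) = 0.5730/32.45 = 0.01766 hr
Wq(M/D/1) = ρ/(2(μ−λ)) = 0.008829 hr
Savings = 0.01766 − 0.008829 = 0.008829 hr

Final: 0.008829 hr


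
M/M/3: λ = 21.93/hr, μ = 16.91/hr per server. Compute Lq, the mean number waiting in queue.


a = λ/μ = 1.2969; ρ = a/3 = 0.4323
P₀ = 0.264681
Lq = P₀·a^c·ρ / (c!·(1−ρ)²) = 0.264681·2.18115·0.4323/(6·0.32230)
= 0.12906

Final: 0.12906


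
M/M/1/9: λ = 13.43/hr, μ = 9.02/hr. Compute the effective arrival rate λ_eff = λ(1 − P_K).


ρ = 1.4889; P_K = (1−ρ)ρ^9/(1−ρ^10) = 0.334619
λ_eff = λ(1 − P_K) = 13.43·(1 − 0.334619) = 13.43·0.665381 = 8.9361 /hr

Final: 8.9361 /hr


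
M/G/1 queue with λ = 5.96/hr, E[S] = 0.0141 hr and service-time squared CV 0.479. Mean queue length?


ρ = λ·E[S] = 5.96·0.0141 = 0.08404
Lq = ρ²(1+C_s²)/(2(1−ρ)) = 0.007062·(1+0.479)/(2·0.9160)
= 0.007062·1.4790/1.8319 = 0.005702

Final: 0.005702


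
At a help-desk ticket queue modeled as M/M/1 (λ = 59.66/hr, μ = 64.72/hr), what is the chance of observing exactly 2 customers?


ρ = 59.66/64.72 = 0.9218
P_n = (1−ρ)·ρ^n = (1 − 0.9218)·0.9218^2 = 0.07818·0.849747 = 0.066436

Final: 0.066436


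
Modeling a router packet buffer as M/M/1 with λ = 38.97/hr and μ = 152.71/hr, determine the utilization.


ρ = λ/μ = 38.97/152.71 = 0.2552

Final: 0.2552


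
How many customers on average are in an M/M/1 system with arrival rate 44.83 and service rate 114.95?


ρ = λ/μ = 44.83/114.95 = 0.3900
L = ρ/(1−ρ) = 0.3900/(1 − 0.3900) = 0.3900/0.6100 = 0.6393

Final: 0.6393


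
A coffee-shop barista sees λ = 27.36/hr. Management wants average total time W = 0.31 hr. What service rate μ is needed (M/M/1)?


W = 1/(μ−λ) ⇒ μ − λ = 1/W = 1/0.31 = 3.2258
μ = λ + 1/W = 27.36 + 3.2258 = 30.5858 per hr

Final: 30.5858 /hr


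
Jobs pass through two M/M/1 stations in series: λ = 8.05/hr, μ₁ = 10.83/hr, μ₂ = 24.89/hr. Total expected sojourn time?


Each node sees arrival rate λ = 8.05/hr (tandem ⇒ throughput preserved).
W₁ = 1/(μ₁−λ) = 1/(10.83−8.05) = 0.35971 hr
W₂ = 1/(μ₂−λ) = 1/(24.89−8.05) = 0.05938 hr
W_total = W₁ + W₂ = 0.35971 + 0.05938 = 0.41909 hr

Final: 0.41909 hr


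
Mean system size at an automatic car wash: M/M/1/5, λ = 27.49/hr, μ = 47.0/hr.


ρ = 27.49/47.0 = 0.5849
L = ρ[1 − (K+1)ρ^K + Kρ^(K+1)] / [(1−ρ)(1−ρ^(K+1))]
Numerator: 0.5849·(1 − 6·0.068452 + 5·0.040037) = 0.461759
Denominator: (0.4151)·(0.959963) = 0.398487
L = 0.461759/0.398487 = 1.1588

Final: 1.1588


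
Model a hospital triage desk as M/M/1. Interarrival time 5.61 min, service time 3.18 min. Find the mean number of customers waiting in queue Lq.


λ = 60/5.61 = 10.6952 /hr
μ = 60/3.18 = 18.8679 /hr
ρ = λ/μ = 10.6952/18.8679 = 0.5668
Lq = ρ²/(1−ρ) = 0.3213/0.4332 = 0.7418

Final: 0.7418


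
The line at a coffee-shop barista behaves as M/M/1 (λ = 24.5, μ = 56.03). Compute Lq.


ρ = 24.5/56.03 = 0.4373
Lq = ρ²/(1−ρ) = 0.1912/0.5627 = 0.3398

Final: 0.3398


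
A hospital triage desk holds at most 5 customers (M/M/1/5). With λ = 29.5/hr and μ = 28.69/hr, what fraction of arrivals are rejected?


ρ = λ/μ = 29.5/28.69 = 1.0282
P_K = (1−ρ)ρ^K/(1−ρ^(K+1)) = (-0.02823·1.149363)/(1 − 1.181813)
= -0.032450/-0.181813 = 0.178479

Final: 0.178479


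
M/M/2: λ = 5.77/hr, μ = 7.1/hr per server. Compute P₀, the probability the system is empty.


a = λ/μ = 5.77/7.1 = 0.8127; ρ = a/c = 0.4063
Σ_{k=0}^{1} a^k/k! (terms k=0..1) = 1.00000 + 0.81268 = 1.81268
Tail: a^2/(2!(1−ρ)) = 0.66044/(2·0.5937) = 0.55624
P₀ = 1/(1.81268 + 0.55624) = 1/2.36892 = 0.422133

Final: 0.422133


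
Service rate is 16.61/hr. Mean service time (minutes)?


Mean service time = 1/μ = 1/16.61 hour = 0.06020 hour
In minutes: 0.06020 × 60 = 3.6123 min

Final: 3.6123 min


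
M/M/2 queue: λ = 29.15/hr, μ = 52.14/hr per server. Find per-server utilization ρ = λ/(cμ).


ρ = λ/(cμ) = 29.15/(2·52.14) = 29.15/104.28 = 0.2795

Final: 0.2795


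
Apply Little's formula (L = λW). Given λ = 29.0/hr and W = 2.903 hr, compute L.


L = λW = 29.0·2.903 = 84.1870

Final: 84.1870


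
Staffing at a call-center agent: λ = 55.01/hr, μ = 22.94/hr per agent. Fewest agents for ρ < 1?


Stability requires cμ > λ ⇔ c > λ/μ.
λ/μ = 55.01/22.94 = 2.3980
Minimum integer c = ⌊2.3980⌋ + 1 = 3
Check: 3·22.94 = 68.82 > 55.01, while 2·22.94 = 45.88 ≤ 55.01

Final: 3 servers


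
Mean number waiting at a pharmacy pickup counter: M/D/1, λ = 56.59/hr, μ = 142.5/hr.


ρ = 56.59/142.5 = 0.3971
M/D/1: Lq = ρ²/(2(1−ρ)) = 0.1577/(2·0.6029) = 0.13079

Final: 0.13079


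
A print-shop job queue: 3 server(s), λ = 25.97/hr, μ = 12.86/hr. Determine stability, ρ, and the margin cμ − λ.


Total capacity cμ = 3·12.86 = 38.58/hr
ρ = λ/(cμ) = 25.97/38.58 = 0.6731
Stable ⇔ ρ < 1: YES
Spare capacity = cμ − λ = 38.58 − 25.97 = 12.61/hr

Final: ρ = 0.6731; stable; margin = 12.61/hr


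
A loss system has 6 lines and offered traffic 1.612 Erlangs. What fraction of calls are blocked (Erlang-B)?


B(c,a) = (a^c/c!) / Σ_{k=0}^{c} a^k/k!
a^6/6! = 0.024370
Σ terms (k=0..6): 1.00000 + 1.61200 + 1.29927 + 0.69814 + 0.28135 + 0.09071 + 0.02437 = 5.005843
B = 0.024370/5.005843 = 0.004868

Final: 0.004868


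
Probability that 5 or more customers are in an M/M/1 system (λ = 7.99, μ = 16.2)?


ρ = 7.99/16.2 = 0.4932
P(N ≥ n) = ρ^n = 0.4932^5 = 0.029185

Final: 0.029185


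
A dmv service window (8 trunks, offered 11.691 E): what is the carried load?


B(8,11.691) = 0.410789 (Erlang-B)
Carried load = a(1 − B) = 11.691·(1 − 0.410789) = 11.691·0.589211 = 6.8885 E

Final: 6.8885 Erlangs


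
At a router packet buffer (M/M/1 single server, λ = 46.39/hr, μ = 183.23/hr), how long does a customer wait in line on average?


ρ = 46.39/183.23 = 0.2532
Wq = ρ/(μ−λ) = 0.2532/(183.23 − 46.39) = 0.2532/136.84 = 0.001850 hr

Final: 0.001850 hr


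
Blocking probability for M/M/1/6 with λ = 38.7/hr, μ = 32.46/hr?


ρ = λ/μ = 38.7/32.46 = 1.1922
P_K = (1−ρ)ρ^K/(1−ρ^(K+1)) = (-0.1922·2.871936)/(1 − 3.424027)
= -0.552091/-2.424027 = 0.227758

Final: 0.227758


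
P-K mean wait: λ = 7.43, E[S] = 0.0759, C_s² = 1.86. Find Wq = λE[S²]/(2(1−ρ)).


ρ = λ·E[S] = 7.43·0.0759 = 0.5639
E[S²] = E[S]²(1+C_s²) = 0.0759²·(1+1.86) = 0.016476
Wq = λ·E[S²]/(2(1−ρ)) = 7.43·0.016476/(2·0.4361) = 0.14037 hr

Final: 0.14037 hr


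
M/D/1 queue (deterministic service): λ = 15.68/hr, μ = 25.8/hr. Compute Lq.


ρ = 15.68/25.8 = 0.6078
M/D/1: Lq = ρ²/(2(1−ρ)) = 0.3694/(2·0.3922) = 0.47083

Final: 0.47083


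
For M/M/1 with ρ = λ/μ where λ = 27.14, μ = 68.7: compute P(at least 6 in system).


ρ = 27.14/68.7 = 0.3951
P(N ≥ n) = ρ^n = 0.3951^6 = 0.003801

Final: 0.003801


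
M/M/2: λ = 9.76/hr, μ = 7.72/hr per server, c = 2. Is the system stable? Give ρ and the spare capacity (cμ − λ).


Total capacity cμ = 2·7.72 = 15.44/hr
ρ = λ/(cμ) = 9.76/15.44 = 0.6321
Stable ⇔ ρ < 1: YES
Spare capacity = cμ − λ = 15.44 − 9.76 = 5.68/hr

Final: ρ = 0.6321; stable; margin = 5.68/hr


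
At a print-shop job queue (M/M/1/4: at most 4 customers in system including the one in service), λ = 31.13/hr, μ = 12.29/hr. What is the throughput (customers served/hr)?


ρ = 2.5330; P_K = (1−ρ)ρ^4/(1−ρ^5) = 0.611065
λ_eff = λ(1 − P_K) = 31.13·(1 − 0.611065) = 31.13·0.388935 = 12.1076 /hr

Final: 12.1076 /hr


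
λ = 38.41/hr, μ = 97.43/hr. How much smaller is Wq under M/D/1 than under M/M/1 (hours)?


ρ = 38.41/97.43 = 0.3942
Wq(M/M/1) = ρ/(μ−λ) = 0.3942/59.02 = 0.006680 hr
Wq(M/D/1) = ρ/(2(μ−λ)) = 0.003340 hr
Savings = 0.006680 − 0.003340 = 0.003340 hr

Final: 0.003340 hr


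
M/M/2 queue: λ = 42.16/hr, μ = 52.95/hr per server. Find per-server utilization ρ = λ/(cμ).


ρ = λ/(cμ) = 42.16/(2·52.95) = 42.16/105.90 = 0.3981

Final: 0.3981


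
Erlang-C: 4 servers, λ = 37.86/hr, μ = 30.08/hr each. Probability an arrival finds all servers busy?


a = λ/μ = 1.2586; ρ = a/4 = 0.3147
P₀ = 0.282835 (from M/M/c formula)
C(c,a) = [a^c/(c!(1−ρ))]·P₀ = [2.50964/(24·0.6853)]·0.282835
= 0.15258·0.282835 = 0.043155

Final: 0.043155


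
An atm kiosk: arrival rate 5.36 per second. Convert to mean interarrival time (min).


Mean interarrival time = 1/λ = 1/5.36 second = 0.18657 second
In minutes: 0.18657 × 0.0166667 = 0.003109 min

Final: 0.003109 min


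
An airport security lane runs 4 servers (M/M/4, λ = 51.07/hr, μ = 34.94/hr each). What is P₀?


a = λ/μ = 51.07/34.94 = 1.4616; ρ = a/c = 0.3654
Σ_{k=0}^{3} a^k/k! (terms k=0..3) = 1.00000 + 1.46165 + 1.06821 + 0.52045 = 4.05031
Tail: a^4/(4!(1−ρ)) = 4.56428/(24·0.6346) = 0.29969
P₀ = 1/(4.05031 + 0.29969) = 1/4.34999 = 0.229885

Final: 0.229885


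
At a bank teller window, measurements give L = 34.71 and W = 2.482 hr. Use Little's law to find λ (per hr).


λ = L/W = 34.71/2.482 = 13.9847 /hr

Final: 13.9847 /hr


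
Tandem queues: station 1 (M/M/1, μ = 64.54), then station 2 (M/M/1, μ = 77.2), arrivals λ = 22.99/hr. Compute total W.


Each node sees arrival rate λ = 22.99/hr (tandem ⇒ throughput preserved).
W₁ = 1/(μ₁−λ) = 1/(64.54−22.99) = 0.02407 hr
W₂ = 1/(μ₂−λ) = 1/(77.2−22.99) = 0.01845 hr
W_total = W₁ + W₂ = 0.02407 + 0.01845 = 0.04251 hr

Final: 0.04251 hr


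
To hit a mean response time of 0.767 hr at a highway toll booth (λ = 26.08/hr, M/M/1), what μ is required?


W = 1/(μ−λ) ⇒ μ − λ = 1/W = 1/0.767 = 1.3038
μ = λ + 1/W = 26.08 + 1.3038 = 27.3838 per hr

Final: 27.3838 /hr


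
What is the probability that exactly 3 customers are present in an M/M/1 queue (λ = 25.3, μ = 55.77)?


ρ = 25.3/55.77 = 0.4536
P_n = (1−ρ)·ρ^n = (1 − 0.4536)·0.4536^3 = 0.5464·0.093360 = 0.051007

Final: 0.051007


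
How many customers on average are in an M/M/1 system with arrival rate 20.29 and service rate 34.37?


ρ = λ/μ = 20.29/34.37 = 0.5903
L = ρ/(1−ρ) = 0.5903/(1 − 0.5903) = 0.5903/0.4097 = 1.4411

Final: 1.4411


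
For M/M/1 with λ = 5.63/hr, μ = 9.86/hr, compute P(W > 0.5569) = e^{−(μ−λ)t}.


W ~ Exponential(μ−λ) for M/M/1.
μ − λ = 9.86 − 5.63 = 4.2300
P(W > t) = e^{−(μ−λ)t} = e^{−2.3557} = 0.094828

Final: 0.094828


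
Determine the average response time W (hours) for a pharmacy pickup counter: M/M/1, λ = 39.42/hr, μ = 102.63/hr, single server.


W = 1/(μ−λ) = 1/(102.63 − 39.42) = 1/63.21 = 0.01582 hr

Final: 0.01582 hr


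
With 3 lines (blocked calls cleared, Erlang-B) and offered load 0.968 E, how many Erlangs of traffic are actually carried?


B(3,0.968) = 0.058420 (Erlang-B)
Carried load = a(1 − B) = 0.968·(1 − 0.058420) = 0.968·0.941580 = 0.9114 E

Final: 0.9114 Erlangs


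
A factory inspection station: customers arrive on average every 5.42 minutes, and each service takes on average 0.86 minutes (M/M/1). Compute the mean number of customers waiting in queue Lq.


λ = 60/5.42 = 11.0701 /hr
μ = 60/0.86 = 69.7674 /hr
ρ = λ/μ = 11.0701/69.7674 = 0.1587
Lq = ρ²/(1−ρ) = 0.02518/0.8413 = 0.02992

Final: 0.02992


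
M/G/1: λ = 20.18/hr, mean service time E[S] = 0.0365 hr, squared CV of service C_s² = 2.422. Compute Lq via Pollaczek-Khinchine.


ρ = λ·E[S] = 20.18·0.0365 = 0.7366
Lq = ρ²(1+C_s²)/(2(1−ρ)) = 0.5425·(1+2.422)/(2·0.2634)
= 0.5425·3.4220/0.5269 = 3.52381

Final: 3.52381


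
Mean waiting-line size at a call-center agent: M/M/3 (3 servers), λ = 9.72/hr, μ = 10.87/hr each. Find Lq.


a = λ/μ = 0.8942; ρ = a/3 = 0.2981
P₀ = 0.405881
Lq = P₀·a^c·ρ / (c!·(1−ρ)²) = 0.405881·0.71501·0.2981/(6·0.49271)
= 0.02926

Final: 0.02926


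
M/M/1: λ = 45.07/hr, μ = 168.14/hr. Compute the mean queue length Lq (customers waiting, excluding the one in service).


ρ = 45.07/168.14 = 0.2681
Lq = ρ²/(1−ρ) = 0.07185/0.7319 = 0.09816

Final: 0.09816


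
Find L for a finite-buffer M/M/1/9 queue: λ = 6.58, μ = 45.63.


ρ = 6.58/45.63 = 0.1442
L = ρ[1 − (K+1)ρ^K + Kρ^(K+1)] / [(1−ρ)(1−ρ^(K+1))]
Numerator: 0.1442·(1 − 10·0.00000002696 + 9·0.000000003888) = 0.144203
Denominator: (0.8558)·(1.000000) = 0.855797
L = 0.144203/0.855797 = 0.1685

Final: 0.1685


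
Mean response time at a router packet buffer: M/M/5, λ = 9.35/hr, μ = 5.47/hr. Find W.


a = 1.7093; ρ = 0.3419; P₀ = 0.180406
Lq = P₀·a^c·ρ/(c!(1−ρ)²) = 0.01731
Wq = Lq/λ = 0.01731/9.35 = 0.001852 hr
W = Wq + 1/μ = 0.001852 + 0.18282 = 0.18467 hr

Final: 0.18467 hr


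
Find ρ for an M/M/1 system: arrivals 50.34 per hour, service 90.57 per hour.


ρ = λ/μ = 50.34/90.57 = 0.5558

Final: 0.5558


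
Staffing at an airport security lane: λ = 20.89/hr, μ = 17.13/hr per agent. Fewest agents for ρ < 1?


Stability requires cμ > λ ⇔ c > λ/μ.
λ/μ = 20.89/17.13 = 1.2195
Minimum integer c = ⌊1.2195⌋ + 1 = 2
Check: 2·17.13 = 34.26 > 20.89, while 1·17.13 = 17.13 ≤ 20.89

Final: 2 servers


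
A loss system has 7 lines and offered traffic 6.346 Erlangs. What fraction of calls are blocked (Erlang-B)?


B(c,a) = (a^c/c!) / Σ_{k=0}^{c} a^k/k!
a^7/7! = 82.237507
Σ terms (k=0..7): 1.00000 + 6.34600 + 20.13586 + 42.59405 + 67.57546 + 85.76678 + 90.71266 + 82.23751 = 396.368319
B = 82.237507/396.368319 = 0.207477

Final: 0.207477


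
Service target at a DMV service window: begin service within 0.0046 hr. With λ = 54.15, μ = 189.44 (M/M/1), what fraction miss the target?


ρ = 54.15/189.44 = 0.2858
P(Wq > t) = ρ·e^{−(μ−λ)t} = 0.2858·e^{−0.6223}
= 0.2858·0.536690 = 0.153409

Final: 0.153409


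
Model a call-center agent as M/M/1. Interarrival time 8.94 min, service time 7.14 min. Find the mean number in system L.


λ = 60/8.94 = 6.7114 /hr
μ = 60/7.14 = 8.4034 /hr
ρ = λ/μ = 6.7114/8.4034 = 0.7987
L = ρ/(1−ρ) = 0.7987/0.2013 = 3.9667

Final: 3.9667


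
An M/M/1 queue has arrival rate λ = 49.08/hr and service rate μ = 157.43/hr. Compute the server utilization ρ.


ρ = λ/μ = 49.08/157.43 = 0.3118

Final: 0.3118


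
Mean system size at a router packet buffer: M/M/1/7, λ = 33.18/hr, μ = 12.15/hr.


ρ = 33.18/12.15 = 2.7309
L = ρ[1 − (K+1)ρ^K + Kρ^(K+1)] / [(1−ρ)(1−ρ^(K+1))]
Numerator: 2.7309·(1 − 8·1132.663032 + 7·3093.148923) = 34386.327036
Denominator: (-1.7309)·(-3092.148923) = 5352.089864
L = 34386.327036/5352.089864 = 6.4248

Final: 6.4248


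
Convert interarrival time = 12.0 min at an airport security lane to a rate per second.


λ = 1/(interarrival time) in consistent units.
1 second = 0.0166667 min, so λ = 0.0166667/12.0 = 0.001389 per second

Final: 0.001389 /sec


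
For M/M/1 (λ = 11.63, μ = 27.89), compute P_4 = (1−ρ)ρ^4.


ρ = 11.63/27.89 = 0.4170
P_n = (1−ρ)·ρ^n = (1 − 0.4170)·0.4170^4 = 0.5830·0.030236 = 0.017628

Final: 0.017628


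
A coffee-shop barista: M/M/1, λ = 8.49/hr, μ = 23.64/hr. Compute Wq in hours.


ρ = 8.49/23.64 = 0.3591
Wq = ρ/(μ−λ) = 0.3591/(23.64 − 8.49) = 0.3591/15.15 = 0.02371 hr

Final: 0.02371 hr


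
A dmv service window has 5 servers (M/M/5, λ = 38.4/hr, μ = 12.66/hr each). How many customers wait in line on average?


a = λ/μ = 3.0332; ρ = a/5 = 0.6066
P₀ = 0.044944
Lq = P₀·a^c·ρ / (c!·(1−ρ)²) = 0.044944·256.73649·0.6066/(120·0.15474)
= 0.37698

Final: 0.37698


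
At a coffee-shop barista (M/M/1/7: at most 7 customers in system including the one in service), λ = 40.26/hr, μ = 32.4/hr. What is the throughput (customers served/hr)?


ρ = 1.2426; P_K = (1−ρ)ρ^7/(1−ρ^8) = 0.236914
λ_eff = λ(1 − P_K) = 40.26·(1 − 0.236914) = 40.26·0.763086 = 30.7218 /hr

Final: 30.7218 /hr


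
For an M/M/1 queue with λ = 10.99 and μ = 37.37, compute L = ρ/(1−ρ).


ρ = λ/μ = 10.99/37.37 = 0.2941
L = ρ/(1−ρ) = 0.2941/(1 − 0.2941) = 0.2941/0.7059 = 0.4166

Final: 0.4166


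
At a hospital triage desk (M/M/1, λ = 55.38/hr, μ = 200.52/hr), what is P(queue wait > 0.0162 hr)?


ρ = 55.38/200.52 = 0.2762
P(Wq > t) = ρ·e^{−(μ−λ)t} = 0.2762·e^{−2.3513}
= 0.2762·0.095248 = 0.026306

Final: 0.026306


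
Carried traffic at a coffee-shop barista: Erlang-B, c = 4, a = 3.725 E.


B(4,3.725) = 0.283476 (Erlang-B)
Carried load = a(1 − B) = 3.725·(1 − 0.283476) = 3.725·0.716524 = 2.6691 E

Final: 2.6691 Erlangs


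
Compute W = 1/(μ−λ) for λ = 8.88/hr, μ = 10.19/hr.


W = 1/(μ−λ) = 1/(10.19 − 8.88) = 1/1.31 = 0.7634 hr

Final: 0.7634 hr


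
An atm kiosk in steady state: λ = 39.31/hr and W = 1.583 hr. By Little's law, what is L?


L = λW = 39.31·1.583 = 62.2277

Final: 62.2277


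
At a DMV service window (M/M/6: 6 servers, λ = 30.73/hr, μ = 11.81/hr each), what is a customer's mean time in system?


a = 2.6020; ρ = 0.4337; P₀ = 0.073591
Lq = P₀·a^c·ρ/(c!(1−ρ)²) = 0.04289
Wq = Lq/λ = 0.04289/30.73 = 0.001396 hr
W = Wq + 1/μ = 0.001396 + 0.08467 = 0.08607 hr

Final: 0.08607 hr


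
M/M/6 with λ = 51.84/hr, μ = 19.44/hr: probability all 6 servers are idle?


a = λ/μ = 51.84/19.44 = 2.6667; ρ = a/c = 0.4444
Σ_{k=0}^{5} a^k/k! (terms k=0..5) = 1.00000 + 2.66667 + 3.55556 + 3.16049 + 2.10700 + 1.12373 = 13.61344
Tail: a^6/(6!(1−ρ)) = 359.59396/(720·0.5556) = 0.89898
P₀ = 1/(13.61344 + 0.89898) = 1/14.51243 = 0.068906

Final: 0.068906


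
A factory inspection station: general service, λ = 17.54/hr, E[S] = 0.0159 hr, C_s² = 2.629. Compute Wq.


ρ = λ·E[S] = 17.54·0.0159 = 0.2789
E[S²] = E[S]²(1+C_s²) = 0.0159²·(1+2.629) = 0.0009174
Wq = λ·E[S²]/(2(1−ρ)) = 17.54·0.0009174/(2·0.7211) = 0.01116 hr

Final: 0.01116 hr


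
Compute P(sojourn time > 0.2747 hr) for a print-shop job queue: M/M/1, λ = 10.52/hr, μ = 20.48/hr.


W ~ Exponential(μ−λ) for M/M/1.
μ − λ = 20.48 − 10.52 = 9.9600
P(W > t) = e^{−(μ−λ)t} = e^{−2.7360} = 0.064828

Final: 0.064828


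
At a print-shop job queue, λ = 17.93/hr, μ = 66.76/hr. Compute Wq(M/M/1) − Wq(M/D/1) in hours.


ρ = 17.93/66.76 = 0.2686
Wq(M/M/1) = ρ/(μ−λ) = 0.2686/48.83 = 0.005500 hr
Wq(M/D/1) = ρ/(2(μ−λ)) = 0.002750 hr
Savings = 0.005500 − 0.002750 = 0.002750 hr

Final: 0.002750 hr


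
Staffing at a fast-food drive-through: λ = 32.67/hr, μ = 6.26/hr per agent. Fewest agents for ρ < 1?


Stability requires cμ > λ ⇔ c > λ/μ.
λ/μ = 32.67/6.26 = 5.2188
Minimum integer c = ⌊5.2188⌋ + 1 = 6
Check: 6·6.26 = 37.56 > 32.67, while 5·6.26 = 31.30 ≤ 32.67

Final: 6 servers


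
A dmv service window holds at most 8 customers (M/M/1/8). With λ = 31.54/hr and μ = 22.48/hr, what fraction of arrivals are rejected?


ρ = λ/μ = 31.54/22.48 = 1.4030
P_K = (1−ρ)ρ^K/(1−ρ^(K+1)) = (-0.4030·15.014921)/(1 − 21.066308)
= -6.051387/-20.066308 = 0.301570

Final: 0.301570


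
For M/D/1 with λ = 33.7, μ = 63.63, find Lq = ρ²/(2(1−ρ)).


ρ = 33.7/63.63 = 0.5296
M/D/1: Lq = ρ²/(2(1−ρ)) = 0.2805/(2·0.4704) = 0.29817

Final: 0.29817


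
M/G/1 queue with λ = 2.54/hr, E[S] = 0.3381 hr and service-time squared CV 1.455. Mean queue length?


ρ = λ·E[S] = 2.54·0.3381 = 0.8588
Lq = ρ²(1+C_s²)/(2(1−ρ)) = 0.7375·(1+1.455)/(2·0.1412)
= 0.7375·2.4550/0.2825 = 6.41010

Final: 6.41010


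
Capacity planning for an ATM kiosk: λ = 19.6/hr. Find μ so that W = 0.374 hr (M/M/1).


W = 1/(μ−λ) ⇒ μ − λ = 1/W = 1/0.374 = 2.6738
μ = λ + 1/W = 19.6 + 2.6738 = 22.2738 per hr

Final: 22.2738 /hr


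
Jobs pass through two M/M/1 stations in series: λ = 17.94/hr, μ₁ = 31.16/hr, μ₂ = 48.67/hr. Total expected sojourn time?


Each node sees arrival rate λ = 17.94/hr (tandem ⇒ throughput preserved).
W₁ = 1/(μ₁−λ) = 1/(31.16−17.94) = 0.07564 hr
W₂ = 1/(μ₂−λ) = 1/(48.67−17.94) = 0.03254 hr
W_total = W₁ + W₂ = 0.07564 + 0.03254 = 0.10818 hr

Final: 0.10818 hr


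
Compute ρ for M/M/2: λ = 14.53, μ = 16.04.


ρ = λ/(cμ) = 14.53/(2·16.04) = 14.53/32.08 = 0.4529

Final: 0.4529


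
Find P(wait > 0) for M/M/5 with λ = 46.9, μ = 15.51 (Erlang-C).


a = λ/μ = 3.0239; ρ = a/5 = 0.6048
P₀ = 0.045417 (from M/M/c formula)
C(c,a) = [a^c/(c!(1−ρ))]·P₀ = [252.81639/(120·0.3952)]·0.045417
= 5.33059·0.045417 = 0.242100

Final: 0.242100


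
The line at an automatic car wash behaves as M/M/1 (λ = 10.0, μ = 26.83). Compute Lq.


ρ = 10.0/26.83 = 0.3727
Lq = ρ²/(1−ρ) = 0.1389/0.6273 = 0.2215

Final: 0.2215


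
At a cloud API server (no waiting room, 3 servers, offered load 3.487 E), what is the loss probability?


B(c,a) = (a^c/c!) / Σ_{k=0}^{c} a^k/k!
a^3/3! = 7.066504
Σ terms (k=0..3): 1.00000 + 3.48700 + 6.07958 + 7.06650 = 17.633088
B = 7.066504/17.633088 = 0.400752

Final: 0.400752


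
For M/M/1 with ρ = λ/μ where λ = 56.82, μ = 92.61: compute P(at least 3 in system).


ρ = 56.82/92.61 = 0.6135
P(N ≥ n) = ρ^n = 0.6135^3 = 0.230956

Final: 0.230956


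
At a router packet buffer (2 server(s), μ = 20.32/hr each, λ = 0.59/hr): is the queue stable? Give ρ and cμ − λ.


Total capacity cμ = 2·20.32 = 40.64/hr
ρ = λ/(cμ) = 0.59/40.64 = 0.01452
Stable ⇔ ρ < 1: YES
Spare capacity = cμ − λ = 40.64 − 0.59 = 40.05/hr

Final: ρ = 0.01452; stable; margin = 40.05/hr


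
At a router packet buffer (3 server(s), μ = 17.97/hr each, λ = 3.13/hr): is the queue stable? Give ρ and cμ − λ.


Total capacity cμ = 3·17.97 = 53.91/hr
ρ = λ/(cμ) = 3.13/53.91 = 0.05806
Stable ⇔ ρ < 1: YES
Spare capacity = cμ − λ = 53.91 − 3.13 = 50.78/hr

Final: ρ = 0.05806; stable; margin = 50.78/hr


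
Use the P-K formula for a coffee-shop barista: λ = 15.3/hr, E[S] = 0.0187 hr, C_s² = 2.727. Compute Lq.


ρ = λ·E[S] = 15.3·0.0187 = 0.2861
Lq = ρ²(1+C_s²)/(2(1−ρ)) = 0.08186·(1+2.727)/(2·0.7139)
= 0.08186·3.7270/1.4278 = 0.21368

Final: 0.21368


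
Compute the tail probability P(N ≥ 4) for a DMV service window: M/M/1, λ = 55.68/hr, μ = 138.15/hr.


ρ = 55.68/138.15 = 0.4030
P(N ≥ n) = ρ^n = 0.4030^4 = 0.026387

Final: 0.026387


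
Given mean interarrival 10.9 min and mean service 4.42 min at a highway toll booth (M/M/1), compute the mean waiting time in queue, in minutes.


λ = 60/10.9 = 5.5046 /hr
μ = 60/4.42 = 13.5747 /hr
ρ = λ/μ = 5.5046/13.5747 = 0.4055
Wq = ρ/(μ−λ) = 0.4055/(13.5747−5.5046) = 0.05025 hr
In minutes: 0.05025·60 = 3.015 min

Final: 3.015 min


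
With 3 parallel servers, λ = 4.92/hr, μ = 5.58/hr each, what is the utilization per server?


ρ = λ/(cμ) = 4.92/(3·5.58) = 4.92/16.74 = 0.2939

Final: 0.2939


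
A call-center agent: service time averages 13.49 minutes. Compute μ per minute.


μ = 1/(service time) in consistent units.
1 minute = 1 min, so μ = 1/13.49 = 0.07413 per minute

Final: 0.07413 /min


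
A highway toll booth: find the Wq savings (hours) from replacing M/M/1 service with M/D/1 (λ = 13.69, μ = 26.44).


ρ = 13.69/26.44 = 0.5178
Wq(M/M/1) = ρ/(μ−λ) = 0.5178/12.75 = 0.04061 hr
Wq(M/D/1) = ρ/(2(μ−λ)) = 0.02030 hr
Savings = 0.04061 − 0.02030 = 0.02030 hr

Final: 0.02030 hr


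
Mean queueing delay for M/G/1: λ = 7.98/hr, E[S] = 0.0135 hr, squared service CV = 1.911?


ρ = λ·E[S] = 7.98·0.0135 = 0.1077
E[S²] = E[S]²(1+C_s²) = 0.0135²·(1+1.911) = 0.0005305
Wq = λ·E[S²]/(2(1−ρ)) = 7.98·0.0005305/(2·0.8923) = 0.002372 hr

Final: 0.002372 hr


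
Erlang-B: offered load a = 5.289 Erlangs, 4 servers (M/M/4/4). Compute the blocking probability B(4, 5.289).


B(c,a) = (a^c/c!) / Σ_{k=0}^{c} a^k/k!
a^4/4! = 32.604912
Σ terms (k=0..4): 1.00000 + 5.28900 + 13.98676 + 24.65866 + 32.60491 = 77.539331
B = 32.604912/77.539331 = 0.420495

Final: 0.420495


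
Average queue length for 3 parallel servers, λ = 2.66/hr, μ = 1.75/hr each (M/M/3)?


a = λ/μ = 1.5200; ρ = a/3 = 0.5067
P₀ = 0.205693
Lq = P₀·a^c·ρ / (c!·(1−ρ)²) = 0.205693·3.51181·0.5067/(6·0.24338)
= 0.25063

Final: 0.25063


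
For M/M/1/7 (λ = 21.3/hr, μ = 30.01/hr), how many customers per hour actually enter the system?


ρ = 0.7098; P_K = (1−ρ)ρ^7/(1−ρ^8) = 0.028149
λ_eff = λ(1 − P_K) = 21.3·(1 − 0.028149) = 21.3·0.971851 = 20.7004 /hr

Final: 20.7004 /hr


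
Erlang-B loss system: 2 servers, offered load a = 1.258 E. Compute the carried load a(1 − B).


B(2,1.258) = 0.259498 (Erlang-B)
Carried load = a(1 − B) = 1.258·(1 − 0.259498) = 1.258·0.740502 = 0.9316 E

Final: 0.9316 Erlangs


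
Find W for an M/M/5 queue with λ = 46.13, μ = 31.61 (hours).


a = 1.4593; ρ = 0.2919; P₀ = 0.232069
Lq = P₀·a^c·ρ/(c!(1−ρ)²) = 0.007451
Wq = Lq/λ = 0.007451/46.13 = 0.0001615 hr
W = Wq + 1/μ = 0.0001615 + 0.03164 = 0.03180 hr

Final: 0.03180 hr


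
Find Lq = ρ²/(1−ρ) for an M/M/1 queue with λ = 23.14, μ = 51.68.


ρ = 23.14/51.68 = 0.4478
Lq = ρ²/(1−ρ) = 0.2005/0.5522 = 0.3630

Final: 0.3630


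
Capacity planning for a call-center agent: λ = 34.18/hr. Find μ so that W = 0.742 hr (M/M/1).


W = 1/(μ−λ) ⇒ μ − λ = 1/W = 1/0.742 = 1.3477
μ = λ + 1/W = 34.18 + 1.3477 = 35.5277 per hr

Final: 35.5277 /hr


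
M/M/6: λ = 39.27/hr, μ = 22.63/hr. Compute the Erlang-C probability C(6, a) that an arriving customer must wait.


a = λ/μ = 1.7353; ρ = a/6 = 0.2892
P₀ = 0.176237 (from M/M/c formula)
C(c,a) = [a^c/(c!(1−ρ))]·P₀ = [27.30600/(720·0.7108)]·0.176237
= 0.05336·0.176237 = 0.009403

Final: 0.009403


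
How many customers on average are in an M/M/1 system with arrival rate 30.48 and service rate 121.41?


ρ = λ/μ = 30.48/121.41 = 0.2511
L = ρ/(1−ρ) = 0.2511/(1 − 0.2511) = 0.2511/0.7489 = 0.3352

Final: 0.3352


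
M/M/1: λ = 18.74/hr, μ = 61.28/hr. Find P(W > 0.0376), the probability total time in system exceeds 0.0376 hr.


W ~ Exponential(μ−λ) for M/M/1.
μ − λ = 61.28 − 18.74 = 42.5400
P(W > t) = e^{−(μ−λ)t} = e^{−1.5995} = 0.201997

Final: 0.201997


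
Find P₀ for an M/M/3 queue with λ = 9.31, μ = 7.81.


a = λ/μ = 9.31/7.81 = 1.1921; ρ = a/c = 0.3974
Σ_{k=0}^{2} a^k/k! (terms k=0..2) = 1.00000 + 1.19206 + 0.71051 = 2.90257
Tail: a^3/(3!(1−ρ)) = 1.69393/(6·0.6026) = 0.46847
P₀ = 1/(2.90257 + 0.46847) = 1/3.37104 = 0.296645

Final: 0.296645


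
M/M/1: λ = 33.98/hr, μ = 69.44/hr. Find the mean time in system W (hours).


W = 1/(μ−λ) = 1/(69.44 − 33.98) = 1/35.46 = 0.02820 hr

Final: 0.02820 hr


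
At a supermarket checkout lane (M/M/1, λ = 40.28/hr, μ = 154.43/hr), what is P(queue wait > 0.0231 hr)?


ρ = 40.28/154.43 = 0.2608
P(Wq > t) = ρ·e^{−(μ−λ)t} = 0.2608·e^{−2.6369}
= 0.2608·0.071585 = 0.018672

Final: 0.018672


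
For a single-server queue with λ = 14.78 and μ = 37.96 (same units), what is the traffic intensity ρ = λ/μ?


ρ = λ/μ = 14.78/37.96 = 0.3894

Final: 0.3894


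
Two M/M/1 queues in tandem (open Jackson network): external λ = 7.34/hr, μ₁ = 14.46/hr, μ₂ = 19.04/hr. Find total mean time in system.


Each node sees arrival rate λ = 7.34/hr (tandem ⇒ throughput preserved).
W₁ = 1/(μ₁−λ) = 1/(14.46−7.34) = 0.14045 hr
W₂ = 1/(μ₂−λ) = 1/(19.04−7.34) = 0.08547 hr
W_total = W₁ + W₂ = 0.14045 + 0.08547 = 0.22592 hr

Final: 0.22592 hr


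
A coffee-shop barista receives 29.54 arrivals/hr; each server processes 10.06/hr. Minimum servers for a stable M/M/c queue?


Stability requires cμ > λ ⇔ c > λ/μ.
λ/μ = 29.54/10.06 = 2.9364
Minimum integer c = ⌊2.9364⌋ + 1 = 3
Check: 3·10.06 = 30.18 > 29.54, while 2·10.06 = 20.12 ≤ 29.54

Final: 3 servers


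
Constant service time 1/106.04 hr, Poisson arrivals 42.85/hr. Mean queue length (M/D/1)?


ρ = 42.85/106.04 = 0.4041
M/D/1: Lq = ρ²/(2(1−ρ)) = 0.1633/(2·0.5959) = 0.13701

Final: 0.13701


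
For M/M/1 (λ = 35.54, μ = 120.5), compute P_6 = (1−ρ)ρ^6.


ρ = 35.54/120.5 = 0.2949
P_n = (1−ρ)·ρ^n = (1 − 0.2949)·0.2949^6 = 0.7051·0.0006582 = 0.0004641

Final: 0.0004641


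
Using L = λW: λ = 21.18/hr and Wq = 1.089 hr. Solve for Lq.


Lq = λWq = 21.18·1.089 = 23.0650

Final: 23.0650


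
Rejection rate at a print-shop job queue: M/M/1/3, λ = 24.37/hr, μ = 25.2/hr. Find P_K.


ρ = λ/μ = 24.37/25.2 = 0.9671
P_K = (1−ρ)ρ^K/(1−ρ^(K+1)) = (0.03294·0.904409)/(1 − 0.874621)
= 0.029788/0.125379 = 0.237584

Final: 0.237584


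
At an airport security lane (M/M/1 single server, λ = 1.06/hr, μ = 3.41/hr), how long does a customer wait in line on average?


ρ = 1.06/3.41 = 0.3109
Wq = ρ/(μ−λ) = 0.3109/(3.41 − 1.06) = 0.3109/2.35 = 0.1323 hr

Final: 0.1323 hr


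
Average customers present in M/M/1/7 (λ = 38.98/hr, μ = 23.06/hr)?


ρ = 38.98/23.06 = 1.6904
L = ρ[1 − (K+1)ρ^K + Kρ^(K+1)] / [(1−ρ)(1−ρ^(K+1))]
Numerator: 1.6904·(1 − 8·39.434626 + 7·66.659224) = 257.169221
Denominator: (-0.6904)·(-65.659224) = 45.329352
L = 257.169221/45.329352 = 5.6733

Final: 5.6733


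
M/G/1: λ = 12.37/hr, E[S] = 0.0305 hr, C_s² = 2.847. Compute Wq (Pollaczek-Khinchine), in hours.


ρ = λ·E[S] = 12.37·0.0305 = 0.3773
E[S²] = E[S]²(1+C_s²) = 0.0305²·(1+2.847) = 0.003579
Wq = λ·E[S²]/(2(1−ρ)) = 12.37·0.003579/(2·0.6227) = 0.03554 hr

Final: 0.03554 hr


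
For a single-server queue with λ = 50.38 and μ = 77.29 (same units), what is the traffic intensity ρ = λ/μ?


ρ = λ/μ = 50.38/77.29 = 0.6518

Final: 0.6518


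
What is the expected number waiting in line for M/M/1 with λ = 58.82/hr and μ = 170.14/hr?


ρ = 58.82/170.14 = 0.3457
Lq = ρ²/(1−ρ) = 0.1195/0.6543 = 0.1827

Final: 0.1827


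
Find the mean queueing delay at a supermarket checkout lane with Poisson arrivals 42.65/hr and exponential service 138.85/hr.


ρ = 42.65/138.85 = 0.3072
Wq = ρ/(μ−λ) = 0.3072/(138.85 − 42.65) = 0.3072/96.20 = 0.003193 hr

Final: 0.003193 hr


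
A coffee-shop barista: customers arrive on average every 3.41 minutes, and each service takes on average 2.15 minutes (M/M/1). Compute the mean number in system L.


λ = 60/3.41 = 17.5953 /hr
μ = 60/2.15 = 27.9070 /hr
ρ = λ/μ = 17.5953/27.9070 = 0.6305
L = ρ/(1−ρ) = 0.6305/0.3695 = 1.7063

Final: 1.7063


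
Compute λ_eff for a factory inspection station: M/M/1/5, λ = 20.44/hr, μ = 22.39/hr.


ρ = 0.9129; P_K = (1−ρ)ρ^5/(1−ρ^6) = 0.131120
λ_eff = λ(1 − P_K) = 20.44·(1 − 0.131120) = 20.44·0.868880 = 17.7599 /hr

Final: 17.7599 /hr


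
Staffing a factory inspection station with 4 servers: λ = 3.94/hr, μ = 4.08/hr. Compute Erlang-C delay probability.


a = λ/μ = 0.9657; ρ = a/4 = 0.2414
P₀ = 0.380254 (from M/M/c formula)
C(c,a) = [a^c/(c!(1−ρ))]·P₀ = [0.86965/(24·0.7586)]·0.380254
= 0.04777·0.380254 = 0.018164

Final: 0.018164


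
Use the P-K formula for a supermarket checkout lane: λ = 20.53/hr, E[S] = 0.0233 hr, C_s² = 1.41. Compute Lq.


ρ = λ·E[S] = 20.53·0.0233 = 0.4783
Lq = ρ²(1+C_s²)/(2(1−ρ)) = 0.2288·(1+1.41)/(2·0.5217)
= 0.2288·2.4100/1.0433 = 0.52856

Final: 0.52856


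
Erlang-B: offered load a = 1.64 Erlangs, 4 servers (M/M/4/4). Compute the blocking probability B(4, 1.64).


B(c,a) = (a^c/c!) / Σ_{k=0}^{c} a^k/k!
a^4/4! = 0.301415
Σ terms (k=0..4): 1.00000 + 1.64000 + 1.34480 + 0.73516 + 0.30141 = 5.021372
B = 0.301415/5.021372 = 0.060026

Final: 0.060026


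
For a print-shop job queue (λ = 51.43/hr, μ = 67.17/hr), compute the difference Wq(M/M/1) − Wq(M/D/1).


ρ = 51.43/67.17 = 0.7657
Wq(M/M/1) = ρ/(μ−λ) = 0.7657/15.74 = 0.04864 hr
Wq(M/D/1) = ρ/(2(μ−λ)) = 0.02432 hr
Savings = 0.04864 − 0.02432 = 0.02432 hr

Final: 0.02432 hr


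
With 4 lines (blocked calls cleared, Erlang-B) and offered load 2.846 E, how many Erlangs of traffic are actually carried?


B(4,2.846) = 0.188894 (Erlang-B)
Carried load = a(1 − B) = 2.846·(1 − 0.188894) = 2.846·0.811106 = 2.3084 E

Final: 2.3084 Erlangs


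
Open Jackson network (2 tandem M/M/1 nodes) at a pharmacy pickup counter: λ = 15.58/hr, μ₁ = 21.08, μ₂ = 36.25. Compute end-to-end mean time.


Each node sees arrival rate λ = 15.58/hr (tandem ⇒ throughput preserved).
W₁ = 1/(μ₁−λ) = 1/(21.08−15.58) = 0.18182 hr
W₂ = 1/(μ₂−λ) = 1/(36.25−15.58) = 0.04838 hr
W_total = W₁ + W₂ = 0.18182 + 0.04838 = 0.23020 hr

Final: 0.23020 hr


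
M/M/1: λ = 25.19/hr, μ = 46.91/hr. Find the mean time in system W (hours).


W = 1/(μ−λ) = 1/(46.91 − 25.19) = 1/21.72 = 0.04604 hr

Final: 0.04604 hr


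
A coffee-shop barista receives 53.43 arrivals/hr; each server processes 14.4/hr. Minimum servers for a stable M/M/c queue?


Stability requires cμ > λ ⇔ c > λ/μ.
λ/μ = 53.43/14.4 = 3.7104
Minimum integer c = ⌊3.7104⌋ + 1 = 4
Check: 4·14.4 = 57.60 > 53.43, while 3·14.4 = 43.20 ≤ 53.43

Final: 4 servers


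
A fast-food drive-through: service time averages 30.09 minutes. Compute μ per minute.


μ = 1/(service time) in consistent units.
1 minute = 1 min, so μ = 1/30.09 = 0.03323 per minute

Final: 0.03323 /min


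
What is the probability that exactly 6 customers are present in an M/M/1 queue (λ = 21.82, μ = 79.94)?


ρ = 21.82/79.94 = 0.2730
P_n = (1−ρ)·ρ^n = (1 − 0.2730)·0.2730^6 = 0.7270·0.0004136 = 0.0003007

Final: 0.0003007


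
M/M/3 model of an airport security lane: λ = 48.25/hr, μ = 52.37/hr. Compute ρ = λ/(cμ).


ρ = λ/(cμ) = 48.25/(3·52.37) = 48.25/157.11 = 0.3071

Final: 0.3071


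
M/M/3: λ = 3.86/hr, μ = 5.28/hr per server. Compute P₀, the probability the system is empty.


a = λ/μ = 3.86/5.28 = 0.7311; ρ = a/c = 0.2437
Σ_{k=0}^{2} a^k/k! (terms k=0..2) = 1.00000 + 0.73106 + 0.26722 = 1.99829
Tail: a^3/(3!(1−ρ)) = 0.39072/(6·0.7563) = 0.08610
P₀ = 1/(1.99829 + 0.08610) = 1/2.08439 = 0.479758

Final: 0.479758


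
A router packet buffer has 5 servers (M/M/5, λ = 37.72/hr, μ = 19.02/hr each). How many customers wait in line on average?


a = λ/μ = 1.9832; ρ = a/5 = 0.3966
P₀ = 0.136652
Lq = P₀·a^c·ρ / (c!·(1−ρ)²) = 0.136652·30.67650·0.3966/(120·0.36405)
= 0.03806

Final: 0.03806


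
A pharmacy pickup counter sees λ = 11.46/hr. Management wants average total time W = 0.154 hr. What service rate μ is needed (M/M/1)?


W = 1/(μ−λ) ⇒ μ − λ = 1/W = 1/0.154 = 6.4935
μ = λ + 1/W = 11.46 + 6.4935 = 17.9535 per hr

Final: 17.9535 /hr


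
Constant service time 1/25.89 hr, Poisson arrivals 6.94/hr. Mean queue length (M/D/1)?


ρ = 6.94/25.89 = 0.2681
M/D/1: Lq = ρ²/(2(1−ρ)) = 0.07185/(2·0.7319) = 0.04908

Final: 0.04908


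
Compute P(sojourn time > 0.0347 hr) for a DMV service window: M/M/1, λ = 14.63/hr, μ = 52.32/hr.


W ~ Exponential(μ−λ) for M/M/1.
μ − λ = 52.32 − 14.63 = 37.6900
P(W > t) = e^{−(μ−λ)t} = e^{−1.3078} = 0.270403

Final: 0.270403


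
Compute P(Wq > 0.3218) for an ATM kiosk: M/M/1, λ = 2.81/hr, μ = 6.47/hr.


ρ = 2.81/6.47 = 0.4343
P(Wq > t) = ρ·e^{−(μ−λ)t} = 0.4343·e^{−1.1778}
= 0.4343·0.307959 = 0.133750

Final: 0.133750


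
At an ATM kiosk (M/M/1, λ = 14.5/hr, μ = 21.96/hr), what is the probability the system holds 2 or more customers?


ρ = 14.5/21.96 = 0.6603
P(N ≥ n) = ρ^n = 0.6603^2 = 0.435985

Final: 0.435985


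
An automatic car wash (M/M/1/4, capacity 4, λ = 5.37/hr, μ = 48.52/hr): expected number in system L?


ρ = 5.37/48.52 = 0.1107
L = ρ[1 − (K+1)ρ^K + Kρ^(K+1)] / [(1−ρ)(1−ρ^(K+1))]
Numerator: 0.1107·(1 − 5·0.0001500 + 4·0.00001661) = 0.110600
Denominator: (0.8893)·(0.999983) = 0.889309
L = 0.110600/0.889309 = 0.1244

Final: 0.1244


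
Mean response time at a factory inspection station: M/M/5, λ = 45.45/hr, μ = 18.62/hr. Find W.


a = 2.4409; ρ = 0.4882; P₀ = 0.085224
Lq = P₀·a^c·ρ/(c!(1−ρ)²) = 0.11469
Wq = Lq/λ = 0.11469/45.45 = 0.002523 hr
W = Wq + 1/μ = 0.002523 + 0.05371 = 0.05623 hr

Final: 0.05623 hr


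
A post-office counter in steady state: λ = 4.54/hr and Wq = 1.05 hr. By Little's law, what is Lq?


Lq = λWq = 4.54·1.05 = 4.7670

Final: 4.7670


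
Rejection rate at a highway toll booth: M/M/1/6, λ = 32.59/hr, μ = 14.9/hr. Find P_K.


ρ = λ/μ = 32.59/14.9 = 2.1872
P_K = (1−ρ)ρ^K/(1−ρ^(K+1)) = (-1.1872·109.493554)/(1 − 239.489592)
= -129.996038/-238.489592 = 0.545081

Final: 0.545081


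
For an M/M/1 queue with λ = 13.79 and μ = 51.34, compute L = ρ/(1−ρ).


ρ = λ/μ = 13.79/51.34 = 0.2686
L = ρ/(1−ρ) = 0.2686/(1 − 0.2686) = 0.2686/0.7314 = 0.3672

Final: 0.3672


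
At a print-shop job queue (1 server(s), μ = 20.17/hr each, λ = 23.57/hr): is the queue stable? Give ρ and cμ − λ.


Total capacity cμ = 1·20.17 = 20.17/hr
ρ = λ/(cμ) = 23.57/20.17 = 1.1686
Stable ⇔ ρ < 1: NO
Spare capacity = cμ − λ = 20.17 − 23.57 = -3.40/hr

Final: ρ = 1.1686; unstable; margin = -3.40/hr


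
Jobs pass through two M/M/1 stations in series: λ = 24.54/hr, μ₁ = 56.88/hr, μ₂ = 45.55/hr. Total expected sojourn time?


Each node sees arrival rate λ = 24.54/hr (tandem ⇒ throughput preserved).
W₁ = 1/(μ₁−λ) = 1/(56.88−24.54) = 0.03092 hr
W₂ = 1/(μ₂−λ) = 1/(45.55−24.54) = 0.04760 hr
W_total = W₁ + W₂ = 0.03092 + 0.04760 = 0.07852 hr

Final: 0.07852 hr


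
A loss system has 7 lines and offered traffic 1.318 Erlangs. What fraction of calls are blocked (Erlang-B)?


B(c,a) = (a^c/c!) / Σ_{k=0}^{c} a^k/k!
a^7/7! = 0.001371
Σ terms (k=0..7): 1.00000 + 1.31800 + 0.86856 + 0.38159 + 0.12573 + 0.03314 + 0.007280 + 0.001371 = 3.735678
B = 0.001371/3.735678 = 0.0003670

Final: 0.0003670


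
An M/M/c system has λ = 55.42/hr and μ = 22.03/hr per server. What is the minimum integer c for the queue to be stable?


Stability requires cμ > λ ⇔ c > λ/μ.
λ/μ = 55.42/22.03 = 2.5157
Minimum integer c = ⌊2.5157⌋ + 1 = 3
Check: 3·22.03 = 66.09 > 55.42, while 2·22.03 = 44.06 ≤ 55.42

Final: 3 servers


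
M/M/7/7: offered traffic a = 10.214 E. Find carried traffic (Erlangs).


B(7,10.214) = 0.418460 (Erlang-B)
Carried load = a(1 − B) = 10.214·(1 − 0.418460) = 10.214·0.581540 = 5.9398 E

Final: 5.9398 Erlangs


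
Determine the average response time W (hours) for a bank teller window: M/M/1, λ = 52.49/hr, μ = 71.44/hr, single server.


W = 1/(μ−λ) = 1/(71.44 − 52.49) = 1/18.95 = 0.05277 hr

Final: 0.05277 hr


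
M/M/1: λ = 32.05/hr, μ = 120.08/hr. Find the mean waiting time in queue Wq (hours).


ρ = 32.05/120.08 = 0.2669
Wq = ρ/(μ−λ) = 0.2669/(120.08 − 32.05) = 0.2669/88.03 = 0.003032 hr

Final: 0.003032 hr
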